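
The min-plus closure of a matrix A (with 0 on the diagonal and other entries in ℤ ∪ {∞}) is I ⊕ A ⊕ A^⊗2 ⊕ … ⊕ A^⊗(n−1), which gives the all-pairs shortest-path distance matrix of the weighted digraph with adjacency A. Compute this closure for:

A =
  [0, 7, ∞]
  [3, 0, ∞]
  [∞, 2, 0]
Closure =
  [0, 7, ∞]
  [3, 0, ∞]
  [5, 2, 0]

This is the Floyd-Warshall all-pairs shortest-path computation. For each intermediate vertex k = 0, 1, …, 2, update dist[i][j] ← min(dist[i][j], dist[i][k] + dist[k][j]). The final matrix gives, for each (i, j), the minimum total weight of any directed path from i to j (possibly empty when i = j).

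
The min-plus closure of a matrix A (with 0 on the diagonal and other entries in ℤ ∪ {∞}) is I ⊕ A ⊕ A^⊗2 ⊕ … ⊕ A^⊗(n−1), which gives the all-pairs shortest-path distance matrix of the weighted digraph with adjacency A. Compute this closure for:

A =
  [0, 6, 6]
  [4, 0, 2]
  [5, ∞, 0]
Closure =
  [0, 6, 6]
  [4, 0, 2]
  [5, 11, 0]

This is the Floyd-Warshall all-pairs shortest-path computation. For each intermediate vertex k = 0, 1, …, 2, update dist[i][j] ← min(dist[i][j], dist[i][k] + dist[k][j]). The final matrix gives, for each (i, j), the minimum total weight of any directed path from i to j (possibly empty when i = j).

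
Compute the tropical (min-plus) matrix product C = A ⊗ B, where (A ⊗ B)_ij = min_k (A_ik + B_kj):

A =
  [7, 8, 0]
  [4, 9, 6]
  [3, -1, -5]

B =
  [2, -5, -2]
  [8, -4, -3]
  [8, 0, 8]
A ⊗ B =
  [8, 0, 5]
  [6, -1, 2]
  [3, -5, -4]

Apply the min-plus product entry-by-entry:
  C[0][0] = min over k of (A[0][0] + B[0][0] = 7 + 2 = 9, A[0][1] + B[1][0] = 8 + 8 = 16, A[0][2] + B[2][0] = 0 + 8 = 8) = 8 (attained at k = 2)
  C[0][1] = min over k of (A[0][0] + B[0][1] = 7 + -5 = 2, A[0][1] + B[1][1] = 8 + -4 = 4, A[0][2] + B[2][1] = 0 + 0 = 0) = 0 (attained at k = 2)
  C[0][2] = min over k of (A[0][0] + B[0][2] = 7 + -2 = 5, A[0][1] + B[1][2] = 8 + -3 = 5, A[0][2] + B[2][2] = 0 + 8 = 8) = 5 (attained at k = 0)
  C[1][0] = min over k of (A[1][0] + B[0][0] = 4 + 2 = 6, A[1][1] + B[1][0] = 9 + 8 = 17, A[1][2] + B[2][0] = 6 + 8 = 14) = 6 (attained at k = 0)
  C[1][1] = min over k of (A[1][0] + B[0][1] = 4 + -5 = -1, A[1][1] + B[1][1] = 9 + -4 = 5, A[1][2] + B[2][1] = 6 + 0 = 6) = -1 (attained at k = 0)
  C[1][2] = min over k of (A[1][0] + B[0][2] = 4 + -2 = 2, A[1][1] + B[1][2] = 9 + -3 = 6, A[1][2] + B[2][2] = 6 + 8 = 14) = 2 (attained at k = 0)
  C[2][0] = min over k of (A[2][0] + B[0][0] = 3 + 2 = 5, A[2][1] + B[1][0] = -1 + 8 = 7, A[2][2] + B[2][0] = -5 + 8 = 3) = 3 (attained at k = 2)
  C[2][1] = min over k of (A[2][0] + B[0][1] = 3 + -5 = -2, A[2][1] + B[1][1] = -1 + -4 = -5, A[2][2] + B[2][1] = -5 + 0 = -5) = -5 (attained at k = 1)
  C[2][2] = min over k of (A[2][0] + B[0][2] = 3 + -2 = 1, A[2][1] + B[1][2] = -1 + -3 = -4, A[2][2] + B[2][2] = -5 + 8 = 3) = -4 (attained at k = 1)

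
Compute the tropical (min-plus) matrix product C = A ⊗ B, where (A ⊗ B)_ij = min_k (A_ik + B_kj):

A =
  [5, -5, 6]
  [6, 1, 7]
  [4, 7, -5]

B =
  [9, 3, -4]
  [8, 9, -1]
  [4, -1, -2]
A ⊗ B =
  [3, 4, -6]
  [9, 6, 0]
  [-1, -6, -7]

Apply the min-plus product entry-by-entry:
  C[0][0] = min over k of (A[0][0] + B[0][0] = 5 + 9 = 14, A[0][1] + B[1][0] = -5 + 8 = 3, A[0][2] + B[2][0] = 6 + 4 = 10) = 3 (attained at k = 1)
  C[0][1] = min over k of (A[0][0] + B[0][1] = 5 + 3 = 8, A[0][1] + B[1][1] = -5 + 9 = 4, A[0][2] + B[2][1] = 6 + -1 = 5) = 4 (attained at k = 1)
  C[0][2] = min over k of (A[0][0] + B[0][2] = 5 + -4 = 1, A[0][1] + B[1][2] = -5 + -1 = -6, A[0][2] + B[2][2] = 6 + -2 = 4) = -6 (attained at k = 1)
  C[1][0] = min over k of (A[1][0] + B[0][0] = 6 + 9 = 15, A[1][1] + B[1][0] = 1 + 8 = 9, A[1][2] + B[2][0] = 7 + 4 = 11) = 9 (attained at k = 1)
  C[1][1] = min over k of (A[1][0] + B[0][1] = 6 + 3 = 9, A[1][1] + B[1][1] = 1 + 9 = 10, A[1][2] + B[2][1] = 7 + -1 = 6) = 6 (attained at k = 2)
  C[1][2] = min over k of (A[1][0] + B[0][2] = 6 + -4 = 2, A[1][1] + B[1][2] = 1 + -1 = 0, A[1][2] + B[2][2] = 7 + -2 = 5) = 0 (attained at k = 1)
  C[2][0] = min over k of (A[2][0] + B[0][0] = 4 + 9 = 13, A[2][1] + B[1][0] = 7 + 8 = 15, A[2][2] + B[2][0] = -5 + 4 = -1) = -1 (attained at k = 2)
  C[2][1] = min over k of (A[2][0] + B[0][1] = 4 + 3 = 7, A[2][1] + B[1][1] = 7 + 9 = 16, A[2][2] + B[2][1] = -5 + -1 = -6) = -6 (attained at k = 2)
  C[2][2] = min over k of (A[2][0] + B[0][2] = 4 + -4 = 0, A[2][1] + B[1][2] = 7 + -1 = 6, A[2][2] + B[2][2] = -5 + -2 = -7) = -7 (attained at k = 2)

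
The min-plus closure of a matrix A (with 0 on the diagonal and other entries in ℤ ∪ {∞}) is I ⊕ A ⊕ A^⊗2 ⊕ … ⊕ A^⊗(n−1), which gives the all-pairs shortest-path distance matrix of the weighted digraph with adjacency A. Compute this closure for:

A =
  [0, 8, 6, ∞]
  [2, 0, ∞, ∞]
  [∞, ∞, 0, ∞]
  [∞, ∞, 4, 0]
Closure =
  [0, 8, 6, ∞]
  [2, 0, 8, ∞]
  [∞, ∞, 0, ∞]
  [∞, ∞, 4, 0]

This is the Floyd-Warshall all-pairs shortest-path computation. For each intermediate vertex k = 0, 1, …, 3, update dist[i][j] ← min(dist[i][j], dist[i][k] + dist[k][j]). The final matrix gives, for each (i, j), the minimum total weight of any directed path from i to j (possibly empty when i = j).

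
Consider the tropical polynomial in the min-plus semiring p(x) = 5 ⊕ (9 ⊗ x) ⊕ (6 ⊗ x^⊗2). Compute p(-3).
p(-3) = 0

A tropical monomial a ⊗ x^⊗i evaluates to a + i · x. Evaluating each term at x = -3:
  Term 0 contributes 5 + 0 · -3 = 5
  Term 1 contributes 9 + 1 · -3 = 6
  Term 2 contributes 6 + 2 · -3 = 0
p(-3) = ⊕ of these = min[5, 6, 0] = 0.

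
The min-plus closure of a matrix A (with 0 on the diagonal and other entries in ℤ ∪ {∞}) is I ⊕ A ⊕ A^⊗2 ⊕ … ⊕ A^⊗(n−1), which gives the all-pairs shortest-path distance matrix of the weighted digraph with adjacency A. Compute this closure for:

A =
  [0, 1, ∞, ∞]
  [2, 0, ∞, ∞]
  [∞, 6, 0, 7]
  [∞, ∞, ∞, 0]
Closure =
  [0, 1, ∞, ∞]
  [2, 0, ∞, ∞]
  [8, 6, 0, 7]
  [∞, ∞, ∞, 0]

This is the Floyd-Warshall all-pairs shortest-path computation. For each intermediate vertex k = 0, 1, …, 3, update dist[i][j] ← min(dist[i][j], dist[i][k] + dist[k][j]). The final matrix gives, for each (i, j), the minimum total weight of any directed path from i to j (possibly empty when i = j).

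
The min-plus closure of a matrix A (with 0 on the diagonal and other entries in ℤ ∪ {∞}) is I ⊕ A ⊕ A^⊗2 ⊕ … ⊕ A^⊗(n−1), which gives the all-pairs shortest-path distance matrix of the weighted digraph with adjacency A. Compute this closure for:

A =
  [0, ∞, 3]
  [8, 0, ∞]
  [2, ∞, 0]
Closure =
  [0, ∞, 3]
  [8, 0, 11]
  [2, ∞, 0]

This is the Floyd-Warshall all-pairs shortest-path computation. For each intermediate vertex k = 0, 1, …, 2, update dist[i][j] ← min(dist[i][j], dist[i][k] + dist[k][j]). The final matrix gives, for each (i, j), the minimum total weight of any directed path from i to j (possibly empty when i = j).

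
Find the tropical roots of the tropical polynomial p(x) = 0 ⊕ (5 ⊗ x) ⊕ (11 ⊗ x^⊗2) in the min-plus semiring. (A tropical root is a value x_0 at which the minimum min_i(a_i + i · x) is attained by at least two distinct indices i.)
Roots: {-6, -5}

Each tropical root is a break point of the lower envelope of the lines y = a_i + i · x (there are 3 lines, with slopes 0, 1, ..., 2). Only the lines that attain the minimum somewhere contribute to roots; other lines are dominated. Here the surviving (envelope) indices are i = 2, i = 1, i = 0.
Intersections between consecutive envelope lines give the roots: for adjacent envelope indices i < j the intersection is x = (a_i − a_j) / (j − i). Reading off the sorted break points: {-6, -5}.
Verification: at each break x_0, at least two indices attain the minimum of min_i(a_i + i · x_0).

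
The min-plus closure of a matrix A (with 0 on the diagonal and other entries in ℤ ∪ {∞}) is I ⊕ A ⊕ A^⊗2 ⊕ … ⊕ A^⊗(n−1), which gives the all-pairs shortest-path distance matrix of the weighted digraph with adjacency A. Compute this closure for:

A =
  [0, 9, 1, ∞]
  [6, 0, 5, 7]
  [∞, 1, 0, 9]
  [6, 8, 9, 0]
Closure =
  [0, 2, 1, 9]
  [6, 0, 5, 7]
  [7, 1, 0, 8]
  [6, 8, 7, 0]

This is the Floyd-Warshall all-pairs shortest-path computation. For each intermediate vertex k = 0, 1, …, 3, update dist[i][j] ← min(dist[i][j], dist[i][k] + dist[k][j]). The final matrix gives, for each (i, j), the minimum total weight of any directed path from i to j (possibly empty when i = j).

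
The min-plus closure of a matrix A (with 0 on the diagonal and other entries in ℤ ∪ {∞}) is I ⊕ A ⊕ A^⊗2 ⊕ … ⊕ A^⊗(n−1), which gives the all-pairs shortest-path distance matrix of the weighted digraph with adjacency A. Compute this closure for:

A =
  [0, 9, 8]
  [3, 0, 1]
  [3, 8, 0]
Closure =
  [0, 9, 8]
  [3, 0, 1]
  [3, 8, 0]

This is the Floyd-Warshall all-pairs shortest-path computation. For each intermediate vertex k = 0, 1, …, 2, update dist[i][j] ← min(dist[i][j], dist[i][k] + dist[k][j]). The final matrix gives, for each (i, j), the minimum total weight of any directed path from i to j (possibly empty when i = j).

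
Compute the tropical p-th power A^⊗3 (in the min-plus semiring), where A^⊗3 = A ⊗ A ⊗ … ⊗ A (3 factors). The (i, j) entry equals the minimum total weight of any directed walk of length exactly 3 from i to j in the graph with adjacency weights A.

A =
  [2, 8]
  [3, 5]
A^⊗3 =
  [6, 12]
  [7, 13]

Each entry (A^⊗3)_ij equals the minimum over all length-3 walks i = v_0 → v_1 → … → v_3 = j of Σ_t A[v_t][v_{t+1}]. For example, for (i, j) = (0, 1) we minimise over 4 possible intermediate vertex sequences; the minimum is 12, attained along the walk 0 → 0 → 0 → 1.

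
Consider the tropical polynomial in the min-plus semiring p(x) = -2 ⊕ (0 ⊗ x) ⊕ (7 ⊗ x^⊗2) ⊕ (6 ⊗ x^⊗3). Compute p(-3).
p(-3) = -3

A tropical monomial a ⊗ x^⊗i evaluates to a + i · x. Evaluating each term at x = -3:
  Term 0 contributes -2 + 0 · -3 = -2
  Term 1 contributes 0 + 1 · -3 = -3
  Term 2 contributes 7 + 2 · -3 = 1
  Term 3 contributes 6 + 3 · -3 = -3
p(-3) = ⊕ of these = min[-2, -3, 1, -3] = -3.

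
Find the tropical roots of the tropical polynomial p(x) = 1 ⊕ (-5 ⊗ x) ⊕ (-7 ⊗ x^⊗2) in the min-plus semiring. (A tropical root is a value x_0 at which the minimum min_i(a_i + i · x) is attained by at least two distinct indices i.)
Roots: {2, 6}

Each tropical root is a break point of the lower envelope of the lines y = a_i + i · x (there are 3 lines, with slopes 0, 1, ..., 2). Only the lines that attain the minimum somewhere contribute to roots; other lines are dominated. Here the surviving (envelope) indices are i = 2, i = 1, i = 0.
Intersections between consecutive envelope lines give the roots: for adjacent envelope indices i < j the intersection is x = (a_i − a_j) / (j − i). Reading off the sorted break points: {2, 6}.
Verification: at each break x_0, at least two indices attain the minimum of min_i(a_i + i · x_0).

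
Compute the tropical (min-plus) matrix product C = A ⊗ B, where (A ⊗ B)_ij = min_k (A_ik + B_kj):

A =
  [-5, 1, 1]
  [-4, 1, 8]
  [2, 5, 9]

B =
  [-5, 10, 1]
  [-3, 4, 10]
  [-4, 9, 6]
A ⊗ B =
  [-10, 5, -4]
  [-9, 5, -3]
  [-3, 9, 3]

Apply the min-plus product entry-by-entry:
  C[0][0] = min over k of (A[0][0] + B[0][0] = -5 + -5 = -10, A[0][1] + B[1][0] = 1 + -3 = -2, A[0][2] + B[2][0] = 1 + -4 = -3) = -10 (attained at k = 0)
  C[0][1] = min over k of (A[0][0] + B[0][1] = -5 + 10 = 5, A[0][1] + B[1][1] = 1 + 4 = 5, A[0][2] + B[2][1] = 1 + 9 = 10) = 5 (attained at k = 0)
  C[0][2] = min over k of (A[0][0] + B[0][2] = -5 + 1 = -4, A[0][1] + B[1][2] = 1 + 10 = 11, A[0][2] + B[2][2] = 1 + 6 = 7) = -4 (attained at k = 0)
  C[1][0] = min over k of (A[1][0] + B[0][0] = -4 + -5 = -9, A[1][1] + B[1][0] = 1 + -3 = -2, A[1][2] + B[2][0] = 8 + -4 = 4) = -9 (attained at k = 0)
  C[1][1] = min over k of (A[1][0] + B[0][1] = -4 + 10 = 6, A[1][1] + B[1][1] = 1 + 4 = 5, A[1][2] + B[2][1] = 8 + 9 = 17) = 5 (attained at k = 1)
  C[1][2] = min over k of (A[1][0] + B[0][2] = -4 + 1 = -3, A[1][1] + B[1][2] = 1 + 10 = 11, A[1][2] + B[2][2] = 8 + 6 = 14) = -3 (attained at k = 0)
  C[2][0] = min over k of (A[2][0] + B[0][0] = 2 + -5 = -3, A[2][1] + B[1][0] = 5 + -3 = 2, A[2][2] + B[2][0] = 9 + -4 = 5) = -3 (attained at k = 0)
  C[2][1] = min over k of (A[2][0] + B[0][1] = 2 + 10 = 12, A[2][1] + B[1][1] = 5 + 4 = 9, A[2][2] + B[2][1] = 9 + 9 = 18) = 9 (attained at k = 1)
  C[2][2] = min over k of (A[2][0] + B[0][2] = 2 + 1 = 3, A[2][1] + B[1][2] = 5 + 10 = 15, A[2][2] + B[2][2] = 9 + 6 = 15) = 3 (attained at k = 0)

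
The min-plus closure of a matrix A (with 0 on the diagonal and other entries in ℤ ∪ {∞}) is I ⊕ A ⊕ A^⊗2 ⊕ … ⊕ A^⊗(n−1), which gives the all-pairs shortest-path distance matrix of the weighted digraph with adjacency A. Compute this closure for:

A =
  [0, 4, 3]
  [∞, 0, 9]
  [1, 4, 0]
Closure =
  [0, 4, 3]
  [10, 0, 9]
  [1, 4, 0]

This is the Floyd-Warshall all-pairs shortest-path computation. For each intermediate vertex k = 0, 1, …, 2, update dist[i][j] ← min(dist[i][j], dist[i][k] + dist[k][j]). The final matrix gives, for each (i, j), the minimum total weight of any directed path from i to j (possibly empty when i = j).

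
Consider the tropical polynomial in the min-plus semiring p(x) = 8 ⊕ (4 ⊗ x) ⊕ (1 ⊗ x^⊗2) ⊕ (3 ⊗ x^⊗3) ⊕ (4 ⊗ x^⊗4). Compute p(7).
p(7) = 8

A tropical monomial a ⊗ x^⊗i evaluates to a + i · x. Evaluating each term at x = 7:
  Term 0 contributes 8 + 0 · 7 = 8
  Term 1 contributes 4 + 1 · 7 = 11
  Term 2 contributes 1 + 2 · 7 = 15
  Term 3 contributes 3 + 3 · 7 = 24
  Term 4 contributes 4 + 4 · 7 = 32
p(7) = ⊕ of these = min[8, 11, 15, 24, 32] = 8.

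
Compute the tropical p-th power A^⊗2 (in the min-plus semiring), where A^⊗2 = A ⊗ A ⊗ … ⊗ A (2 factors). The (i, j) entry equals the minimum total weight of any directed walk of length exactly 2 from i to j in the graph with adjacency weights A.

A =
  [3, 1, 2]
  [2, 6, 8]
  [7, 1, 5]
A^⊗2 =
  [3, 3, 5]
  [5, 3, 4]
  [3, 6, 9]

Each entry (A^⊗2)_ij equals the minimum over all length-2 walks i = v_0 → v_1 → … → v_2 = j of Σ_t A[v_t][v_{t+1}]. For example, for (i, j) = (0, 2) we minimise over 3 possible intermediate vertex sequences; the minimum is 5, attained along the walk 0 → 0 → 2.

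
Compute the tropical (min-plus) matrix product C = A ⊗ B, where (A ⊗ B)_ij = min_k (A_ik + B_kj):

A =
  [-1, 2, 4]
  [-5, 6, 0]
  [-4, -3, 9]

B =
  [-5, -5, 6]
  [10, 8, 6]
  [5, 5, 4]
A ⊗ B =
  [-6, -6, 5]
  [-10, -10, 1]
  [-9, -9, 2]

Apply the min-plus product entry-by-entry:
  C[0][0] = min over k of (A[0][0] + B[0][0] = -1 + -5 = -6, A[0][1] + B[1][0] = 2 + 10 = 12, A[0][2] + B[2][0] = 4 + 5 = 9) = -6 (attained at k = 0)
  C[0][1] = min over k of (A[0][0] + B[0][1] = -1 + -5 = -6, A[0][1] + B[1][1] = 2 + 8 = 10, A[0][2] + B[2][1] = 4 + 5 = 9) = -6 (attained at k = 0)
  C[0][2] = min over k of (A[0][0] + B[0][2] = -1 + 6 = 5, A[0][1] + B[1][2] = 2 + 6 = 8, A[0][2] + B[2][2] = 4 + 4 = 8) = 5 (attained at k = 0)
  C[1][0] = min over k of (A[1][0] + B[0][0] = -5 + -5 = -10, A[1][1] + B[1][0] = 6 + 10 = 16, A[1][2] + B[2][0] = 0 + 5 = 5) = -10 (attained at k = 0)
  C[1][1] = min over k of (A[1][0] + B[0][1] = -5 + -5 = -10, A[1][1] + B[1][1] = 6 + 8 = 14, A[1][2] + B[2][1] = 0 + 5 = 5) = -10 (attained at k = 0)
  C[1][2] = min over k of (A[1][0] + B[0][2] = -5 + 6 = 1, A[1][1] + B[1][2] = 6 + 6 = 12, A[1][2] + B[2][2] = 0 + 4 = 4) = 1 (attained at k = 0)
  C[2][0] = min over k of (A[2][0] + B[0][0] = -4 + -5 = -9, A[2][1] + B[1][0] = -3 + 10 = 7, A[2][2] + B[2][0] = 9 + 5 = 14) = -9 (attained at k = 0)
  C[2][1] = min over k of (A[2][0] + B[0][1] = -4 + -5 = -9, A[2][1] + B[1][1] = -3 + 8 = 5, A[2][2] + B[2][1] = 9 + 5 = 14) = -9 (attained at k = 0)
  C[2][2] = min over k of (A[2][0] + B[0][2] = -4 + 6 = 2, A[2][1] + B[1][2] = -3 + 6 = 3, A[2][2] + B[2][2] = 9 + 4 = 13) = 2 (attained at k = 0)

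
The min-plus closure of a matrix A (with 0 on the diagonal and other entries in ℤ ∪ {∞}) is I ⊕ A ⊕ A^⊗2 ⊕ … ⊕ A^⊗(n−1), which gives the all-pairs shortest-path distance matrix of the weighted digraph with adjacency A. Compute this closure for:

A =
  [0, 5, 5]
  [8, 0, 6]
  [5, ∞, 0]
Closure =
  [0, 5, 5]
  [8, 0, 6]
  [5, 10, 0]

This is the Floyd-Warshall all-pairs shortest-path computation. For each intermediate vertex k = 0, 1, …, 2, update dist[i][j] ← min(dist[i][j], dist[i][k] + dist[k][j]). The final matrix gives, for each (i, j), the minimum total weight of any directed path from i to j (possibly empty when i = j).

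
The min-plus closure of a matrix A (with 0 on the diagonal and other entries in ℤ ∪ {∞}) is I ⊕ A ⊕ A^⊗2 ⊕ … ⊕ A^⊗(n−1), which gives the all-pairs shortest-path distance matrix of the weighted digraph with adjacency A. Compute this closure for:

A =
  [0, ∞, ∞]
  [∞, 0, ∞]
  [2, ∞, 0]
Closure =
  [0, ∞, ∞]
  [∞, 0, ∞]
  [2, ∞, 0]

This is the Floyd-Warshall all-pairs shortest-path computation. For each intermediate vertex k = 0, 1, …, 2, update dist[i][j] ← min(dist[i][j], dist[i][k] + dist[k][j]). The final matrix gives, for each (i, j), the minimum total weight of any directed path from i to j (possibly empty when i = j).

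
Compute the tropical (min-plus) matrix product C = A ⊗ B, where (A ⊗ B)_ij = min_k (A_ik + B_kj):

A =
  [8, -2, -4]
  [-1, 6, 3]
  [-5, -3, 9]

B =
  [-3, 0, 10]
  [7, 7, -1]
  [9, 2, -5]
A ⊗ B =
  [5, -2, -9]
  [-4, -1, -2]
  [-8, -5, -4]

Apply the min-plus product entry-by-entry:
  C[0][0] = min over k of (A[0][0] + B[0][0] = 8 + -3 = 5, A[0][1] + B[1][0] = -2 + 7 = 5, A[0][2] + B[2][0] = -4 + 9 = 5) = 5 (attained at k = 0)
  C[0][1] = min over k of (A[0][0] + B[0][1] = 8 + 0 = 8, A[0][1] + B[1][1] = -2 + 7 = 5, A[0][2] + B[2][1] = -4 + 2 = -2) = -2 (attained at k = 2)
  C[0][2] = min over k of (A[0][0] + B[0][2] = 8 + 10 = 18, A[0][1] + B[1][2] = -2 + -1 = -3, A[0][2] + B[2][2] = -4 + -5 = -9) = -9 (attained at k = 2)
  C[1][0] = min over k of (A[1][0] + B[0][0] = -1 + -3 = -4, A[1][1] + B[1][0] = 6 + 7 = 13, A[1][2] + B[2][0] = 3 + 9 = 12) = -4 (attained at k = 0)
  C[1][1] = min over k of (A[1][0] + B[0][1] = -1 + 0 = -1, A[1][1] + B[1][1] = 6 + 7 = 13, A[1][2] + B[2][1] = 3 + 2 = 5) = -1 (attained at k = 0)
  C[1][2] = min over k of (A[1][0] + B[0][2] = -1 + 10 = 9, A[1][1] + B[1][2] = 6 + -1 = 5, A[1][2] + B[2][2] = 3 + -5 = -2) = -2 (attained at k = 2)
  C[2][0] = min over k of (A[2][0] + B[0][0] = -5 + -3 = -8, A[2][1] + B[1][0] = -3 + 7 = 4, A[2][2] + B[2][0] = 9 + 9 = 18) = -8 (attained at k = 0)
  C[2][1] = min over k of (A[2][0] + B[0][1] = -5 + 0 = -5, A[2][1] + B[1][1] = -3 + 7 = 4, A[2][2] + B[2][1] = 9 + 2 = 11) = -5 (attained at k = 0)
  C[2][2] = min over k of (A[2][0] + B[0][2] = -5 + 10 = 5, A[2][1] + B[1][2] = -3 + -1 = -4, A[2][2] + B[2][2] = 9 + -5 = 4) = -4 (attained at k = 1)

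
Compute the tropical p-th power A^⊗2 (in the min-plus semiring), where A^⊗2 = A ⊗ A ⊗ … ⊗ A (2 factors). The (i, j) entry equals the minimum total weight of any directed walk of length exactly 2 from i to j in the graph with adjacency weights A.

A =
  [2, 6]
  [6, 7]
A^⊗2 =
  [4, 8]
  [8, 12]

Each entry (A^⊗2)_ij equals the minimum over all length-2 walks i = v_0 → v_1 → … → v_2 = j of Σ_t A[v_t][v_{t+1}]. For example, for (i, j) = (0, 1) we minimise over 2 possible intermediate vertex sequences; the minimum is 8, attained along the walk 0 → 0 → 1.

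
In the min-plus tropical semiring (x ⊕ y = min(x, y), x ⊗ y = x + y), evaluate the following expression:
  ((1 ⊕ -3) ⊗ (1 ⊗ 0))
((1 ⊕ -3) ⊗ (1 ⊗ 0)) = -2

Expand innermost to outermost. Recall ⊕ takes the minimum of its arguments and ⊗ takes their sum. Working out the expression ((1 ⊕ -3) ⊗ (1 ⊗ 0)) gives -2.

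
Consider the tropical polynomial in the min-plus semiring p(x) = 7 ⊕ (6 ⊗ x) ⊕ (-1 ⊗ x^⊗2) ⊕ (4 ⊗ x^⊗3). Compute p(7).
p(7) = 7

A tropical monomial a ⊗ x^⊗i evaluates to a + i · x. Evaluating each term at x = 7:
  Term 0 contributes 7 + 0 · 7 = 7
  Term 1 contributes 6 + 1 · 7 = 13
  Term 2 contributes -1 + 2 · 7 = 13
  Term 3 contributes 4 + 3 · 7 = 25
p(7) = ⊕ of these = min[7, 13, 13, 25] = 7.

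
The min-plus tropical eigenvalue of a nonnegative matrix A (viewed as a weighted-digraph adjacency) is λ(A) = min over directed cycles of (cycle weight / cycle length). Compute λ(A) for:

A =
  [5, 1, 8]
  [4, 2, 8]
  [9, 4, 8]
λ(A) = 2

Enumerate directed cycles and compute their means (weight / length). Sample:
  cycle 0 → 0: weight = 5, length = 1, mean = 5/1 ≈ 5.000
  cycle 1 → 1: weight = 2, length = 1, mean = 2/1 ≈ 2.000
  cycle 2 → 2: weight = 8, length = 1, mean = 8/1 ≈ 8.000
  cycle 0 → 1 → 0: weight = 5, length = 2, mean = 5/2 ≈ 2.500
  cycle 0 → 2 → 0: weight = 17, length = 2, mean = 17/2 ≈ 8.500
  cycle 1 → 0 → 1: weight = 5, length = 2, mean = 5/2 ≈ 2.500
Minimum mean = 2.000, attained e.g. along the cycle 1 → 1 with weight 2 and length 1. So λ(A) = 2/1 = 2.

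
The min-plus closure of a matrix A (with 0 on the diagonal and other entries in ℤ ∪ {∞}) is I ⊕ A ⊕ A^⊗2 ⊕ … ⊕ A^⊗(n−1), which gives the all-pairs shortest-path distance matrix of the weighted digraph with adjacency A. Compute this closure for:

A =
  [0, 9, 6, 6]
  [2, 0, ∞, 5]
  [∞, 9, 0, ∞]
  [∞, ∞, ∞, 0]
Closure =
  [0, 9, 6, 6]
  [2, 0, 8, 5]
  [11, 9, 0, 14]
  [∞, ∞, ∞, 0]

This is the Floyd-Warshall all-pairs shortest-path computation. For each intermediate vertex k = 0, 1, …, 3, update dist[i][j] ← min(dist[i][j], dist[i][k] + dist[k][j]). The final matrix gives, for each (i, j), the minimum total weight of any directed path from i to j (possibly empty when i = j).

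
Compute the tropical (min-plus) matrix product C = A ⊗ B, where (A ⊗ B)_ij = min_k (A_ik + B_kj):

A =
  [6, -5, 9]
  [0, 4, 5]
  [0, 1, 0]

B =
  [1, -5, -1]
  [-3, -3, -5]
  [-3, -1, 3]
A ⊗ B =
  [-8, -8, -10]
  [1, -5, -1]
  [-3, -5, -4]

Apply the min-plus product entry-by-entry:
  C[0][0] = min over k of (A[0][0] + B[0][0] = 6 + 1 = 7, A[0][1] + B[1][0] = -5 + -3 = -8, A[0][2] + B[2][0] = 9 + -3 = 6) = -8 (attained at k = 1)
  C[0][1] = min over k of (A[0][0] + B[0][1] = 6 + -5 = 1, A[0][1] + B[1][1] = -5 + -3 = -8, A[0][2] + B[2][1] = 9 + -1 = 8) = -8 (attained at k = 1)
  C[0][2] = min over k of (A[0][0] + B[0][2] = 6 + -1 = 5, A[0][1] + B[1][2] = -5 + -5 = -10, A[0][2] + B[2][2] = 9 + 3 = 12) = -10 (attained at k = 1)
  C[1][0] = min over k of (A[1][0] + B[0][0] = 0 + 1 = 1, A[1][1] + B[1][0] = 4 + -3 = 1, A[1][2] + B[2][0] = 5 + -3 = 2) = 1 (attained at k = 0)
  C[1][1] = min over k of (A[1][0] + B[0][1] = 0 + -5 = -5, A[1][1] + B[1][1] = 4 + -3 = 1, A[1][2] + B[2][1] = 5 + -1 = 4) = -5 (attained at k = 0)
  C[1][2] = min over k of (A[1][0] + B[0][2] = 0 + -1 = -1, A[1][1] + B[1][2] = 4 + -5 = -1, A[1][2] + B[2][2] = 5 + 3 = 8) = -1 (attained at k = 0)
  C[2][0] = min over k of (A[2][0] + B[0][0] = 0 + 1 = 1, A[2][1] + B[1][0] = 1 + -3 = -2, A[2][2] + B[2][0] = 0 + -3 = -3) = -3 (attained at k = 2)
  C[2][1] = min over k of (A[2][0] + B[0][1] = 0 + -5 = -5, A[2][1] + B[1][1] = 1 + -3 = -2, A[2][2] + B[2][1] = 0 + -1 = -1) = -5 (attained at k = 0)
  C[2][2] = min over k of (A[2][0] + B[0][2] = 0 + -1 = -1, A[2][1] + B[1][2] = 1 + -5 = -4, A[2][2] + B[2][2] = 0 + 3 = 3) = -4 (attained at k = 1)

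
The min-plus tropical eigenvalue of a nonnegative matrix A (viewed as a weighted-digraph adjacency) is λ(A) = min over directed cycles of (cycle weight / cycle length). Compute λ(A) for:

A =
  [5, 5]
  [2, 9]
λ(A) = 7/2

Enumerate directed cycles and compute their means (weight / length). Sample:
  cycle 0 → 0: weight = 5, length = 1, mean = 5/1 ≈ 5.000
  cycle 1 → 1: weight = 9, length = 1, mean = 9/1 ≈ 9.000
  cycle 0 → 1 → 0: weight = 7, length = 2, mean = 7/2 ≈ 3.500
  cycle 1 → 0 → 1: weight = 7, length = 2, mean = 7/2 ≈ 3.500
Minimum mean = 3.500, attained e.g. along the cycle 0 → 1 → 0 with weight 7 and length 2. So λ(A) = 7/2 = 7/2.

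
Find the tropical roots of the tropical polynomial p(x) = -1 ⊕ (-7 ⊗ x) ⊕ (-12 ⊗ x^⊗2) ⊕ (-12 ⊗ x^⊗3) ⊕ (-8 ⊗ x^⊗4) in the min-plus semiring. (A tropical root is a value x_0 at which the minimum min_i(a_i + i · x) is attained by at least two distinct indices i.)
Roots: {-4, 0, 5, 6}

Each tropical root is a break point of the lower envelope of the lines y = a_i + i · x (there are 5 lines, with slopes 0, 1, ..., 4). Only the lines that attain the minimum somewhere contribute to roots; other lines are dominated. Here the surviving (envelope) indices are i = 4, i = 3, i = 2, i = 1, i = 0.
Intersections between consecutive envelope lines give the roots: for adjacent envelope indices i < j the intersection is x = (a_i − a_j) / (j − i). Reading off the sorted break points: {-4, 0, 5, 6}.
Verification: at each break x_0, at least two indices attain the minimum of min_i(a_i + i · x_0).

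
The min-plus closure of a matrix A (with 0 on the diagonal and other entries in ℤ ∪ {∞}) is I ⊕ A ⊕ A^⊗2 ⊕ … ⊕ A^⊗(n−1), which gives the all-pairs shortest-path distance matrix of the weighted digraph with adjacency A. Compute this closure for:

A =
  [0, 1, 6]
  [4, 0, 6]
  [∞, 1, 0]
Closure =
  [0, 1, 6]
  [4, 0, 6]
  [5, 1, 0]

This is the Floyd-Warshall all-pairs shortest-path computation. For each intermediate vertex k = 0, 1, …, 2, update dist[i][j] ← min(dist[i][j], dist[i][k] + dist[k][j]). The final matrix gives, for each (i, j), the minimum total weight of any directed path from i to j (possibly empty when i = j).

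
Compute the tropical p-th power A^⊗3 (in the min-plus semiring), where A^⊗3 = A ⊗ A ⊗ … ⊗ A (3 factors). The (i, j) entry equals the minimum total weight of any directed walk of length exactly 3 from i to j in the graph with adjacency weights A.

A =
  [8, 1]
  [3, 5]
A^⊗3 =
  [9, 5]
  [7, 9]

Each entry (A^⊗3)_ij equals the minimum over all length-3 walks i = v_0 → v_1 → … → v_3 = j of Σ_t A[v_t][v_{t+1}]. For example, for (i, j) = (0, 1) we minimise over 4 possible intermediate vertex sequences; the minimum is 5, attained along the walk 0 → 1 → 0 → 1.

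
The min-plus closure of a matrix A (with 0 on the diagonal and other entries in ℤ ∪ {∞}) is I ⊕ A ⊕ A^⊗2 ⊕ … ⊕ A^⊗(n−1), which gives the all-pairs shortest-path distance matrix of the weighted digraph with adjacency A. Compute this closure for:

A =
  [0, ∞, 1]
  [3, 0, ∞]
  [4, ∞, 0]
Closure =
  [0, ∞, 1]
  [3, 0, 4]
  [4, ∞, 0]

This is the Floyd-Warshall all-pairs shortest-path computation. For each intermediate vertex k = 0, 1, …, 2, update dist[i][j] ← min(dist[i][j], dist[i][k] + dist[k][j]). The final matrix gives, for each (i, j), the minimum total weight of any directed path from i to j (possibly empty when i = j).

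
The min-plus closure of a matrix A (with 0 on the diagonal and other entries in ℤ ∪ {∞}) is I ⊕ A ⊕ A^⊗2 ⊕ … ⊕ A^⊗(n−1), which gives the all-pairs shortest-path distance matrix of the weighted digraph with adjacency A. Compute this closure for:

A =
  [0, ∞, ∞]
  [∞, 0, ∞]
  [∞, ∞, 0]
Closure =
  [0, ∞, ∞]
  [∞, 0, ∞]
  [∞, ∞, 0]

This is the Floyd-Warshall all-pairs shortest-path computation. For each intermediate vertex k = 0, 1, …, 2, update dist[i][j] ← min(dist[i][j], dist[i][k] + dist[k][j]). The final matrix gives, for each (i, j), the minimum total weight of any directed path from i to j (possibly empty when i = j).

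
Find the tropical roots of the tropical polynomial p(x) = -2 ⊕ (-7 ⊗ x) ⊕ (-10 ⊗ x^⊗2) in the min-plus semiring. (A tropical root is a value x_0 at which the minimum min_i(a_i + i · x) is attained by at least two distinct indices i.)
Roots: {3, 5}

Each tropical root is a break point of the lower envelope of the lines y = a_i + i · x (there are 3 lines, with slopes 0, 1, ..., 2). Only the lines that attain the minimum somewhere contribute to roots; other lines are dominated. Here the surviving (envelope) indices are i = 2, i = 1, i = 0.
Intersections between consecutive envelope lines give the roots: for adjacent envelope indices i < j the intersection is x = (a_i − a_j) / (j − i). Reading off the sorted break points: {3, 5}.
Verification: at each break x_0, at least two indices attain the minimum of min_i(a_i + i · x_0).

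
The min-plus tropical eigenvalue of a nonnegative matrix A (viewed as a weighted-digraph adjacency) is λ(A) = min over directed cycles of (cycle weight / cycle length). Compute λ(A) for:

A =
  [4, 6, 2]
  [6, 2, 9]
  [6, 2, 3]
λ(A) = 2

Enumerate directed cycles and compute their means (weight / length). Sample:
  cycle 0 → 0: weight = 4, length = 1, mean = 4/1 ≈ 4.000
  cycle 1 → 1: weight = 2, length = 1, mean = 2/1 ≈ 2.000
  cycle 2 → 2: weight = 3, length = 1, mean = 3/1 ≈ 3.000
  cycle 0 → 1 → 0: weight = 12, length = 2, mean = 12/2 ≈ 6.000
  cycle 0 → 2 → 0: weight = 8, length = 2, mean = 8/2 ≈ 4.000
  cycle 1 → 0 → 1: weight = 12, length = 2, mean = 12/2 ≈ 6.000
Minimum mean = 2.000, attained e.g. along the cycle 1 → 1 with weight 2 and length 1. So λ(A) = 2/1 = 2.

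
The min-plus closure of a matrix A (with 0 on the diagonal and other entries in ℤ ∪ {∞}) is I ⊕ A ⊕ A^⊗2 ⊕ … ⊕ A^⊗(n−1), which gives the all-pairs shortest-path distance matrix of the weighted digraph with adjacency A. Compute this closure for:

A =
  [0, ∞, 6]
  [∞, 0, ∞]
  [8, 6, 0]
Closure =
  [0, 12, 6]
  [∞, 0, ∞]
  [8, 6, 0]

This is the Floyd-Warshall all-pairs shortest-path computation. For each intermediate vertex k = 0, 1, …, 2, update dist[i][j] ← min(dist[i][j], dist[i][k] + dist[k][j]). The final matrix gives, for each (i, j), the minimum total weight of any directed path from i to j (possibly empty when i = j).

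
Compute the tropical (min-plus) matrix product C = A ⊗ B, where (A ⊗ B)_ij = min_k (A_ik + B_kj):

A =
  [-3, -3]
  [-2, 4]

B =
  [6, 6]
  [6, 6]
A ⊗ B =
  [3, 3]
  [4, 4]

Apply the min-plus product entry-by-entry:
  C[0][0] = min over k of (A[0][0] + B[0][0] = -3 + 6 = 3, A[0][1] + B[1][0] = -3 + 6 = 3) = 3 (attained at k = 0)
  C[0][1] = min over k of (A[0][0] + B[0][1] = -3 + 6 = 3, A[0][1] + B[1][1] = -3 + 6 = 3) = 3 (attained at k = 0)
  C[1][0] = min over k of (A[1][0] + B[0][0] = -2 + 6 = 4, A[1][1] + B[1][0] = 4 + 6 = 10) = 4 (attained at k = 0)
  C[1][1] = min over k of (A[1][0] + B[0][1] = -2 + 6 = 4, A[1][1] + B[1][1] = 4 + 6 = 10) = 4 (attained at k = 0)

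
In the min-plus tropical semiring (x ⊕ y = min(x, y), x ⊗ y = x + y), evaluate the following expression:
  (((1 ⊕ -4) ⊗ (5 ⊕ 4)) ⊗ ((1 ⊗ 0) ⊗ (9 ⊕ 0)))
(((1 ⊕ -4) ⊗ (5 ⊕ 4)) ⊗ ((1 ⊗ 0) ⊗ (9 ⊕ 0))) = 1

Expand innermost to outermost. Recall ⊕ takes the minimum of its arguments and ⊗ takes their sum. Working out the expression (((1 ⊕ -4) ⊗ (5 ⊕ 4)) ⊗ ((1 ⊗ 0) ⊗ (9 ⊕ 0))) gives 1.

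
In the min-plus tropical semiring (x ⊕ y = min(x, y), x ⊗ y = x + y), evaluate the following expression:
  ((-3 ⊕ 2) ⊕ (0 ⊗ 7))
((-3 ⊕ 2) ⊕ (0 ⊗ 7)) = -3

Expand innermost to outermost. Recall ⊕ takes the minimum of its arguments and ⊗ takes their sum. Working out the expression ((-3 ⊕ 2) ⊕ (0 ⊗ 7)) gives -3.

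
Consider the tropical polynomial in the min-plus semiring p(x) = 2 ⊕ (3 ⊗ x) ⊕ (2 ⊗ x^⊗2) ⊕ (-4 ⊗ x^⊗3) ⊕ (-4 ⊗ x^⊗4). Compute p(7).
p(7) = 2

A tropical monomial a ⊗ x^⊗i evaluates to a + i · x. Evaluating each term at x = 7:
  Term 0 contributes 2 + 0 · 7 = 2
  Term 1 contributes 3 + 1 · 7 = 10
  Term 2 contributes 2 + 2 · 7 = 16
  Term 3 contributes -4 + 3 · 7 = 17
  Term 4 contributes -4 + 4 · 7 = 24
p(7) = ⊕ of these = min[2, 10, 16, 17, 24] = 2.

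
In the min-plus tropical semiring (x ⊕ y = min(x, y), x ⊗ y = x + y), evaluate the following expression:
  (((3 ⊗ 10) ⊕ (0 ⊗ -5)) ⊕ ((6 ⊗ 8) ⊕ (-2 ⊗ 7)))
(((3 ⊗ 10) ⊕ (0 ⊗ -5)) ⊕ ((6 ⊗ 8) ⊕ (-2 ⊗ 7))) = -5

Expand innermost to outermost. Recall ⊕ takes the minimum of its arguments and ⊗ takes their sum. Working out the expression (((3 ⊗ 10) ⊕ (0 ⊗ -5)) ⊕ ((6 ⊗ 8) ⊕ (-2 ⊗ 7))) gives -5.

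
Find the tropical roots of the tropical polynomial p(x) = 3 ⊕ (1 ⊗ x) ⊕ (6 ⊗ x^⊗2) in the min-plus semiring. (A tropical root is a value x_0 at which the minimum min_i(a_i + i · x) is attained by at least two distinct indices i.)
Roots: {-5, 2}

Each tropical root is a break point of the lower envelope of the lines y = a_i + i · x (there are 3 lines, with slopes 0, 1, ..., 2). Only the lines that attain the minimum somewhere contribute to roots; other lines are dominated. Here the surviving (envelope) indices are i = 2, i = 1, i = 0.
Intersections between consecutive envelope lines give the roots: for adjacent envelope indices i < j the intersection is x = (a_i − a_j) / (j − i). Reading off the sorted break points: {-5, 2}.
Verification: at each break x_0, at least two indices attain the minimum of min_i(a_i + i · x_0).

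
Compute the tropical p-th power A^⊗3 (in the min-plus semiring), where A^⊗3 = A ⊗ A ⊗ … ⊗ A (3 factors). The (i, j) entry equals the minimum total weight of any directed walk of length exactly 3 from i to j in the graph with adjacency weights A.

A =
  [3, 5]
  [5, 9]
A^⊗3 =
  [9, 11]
  [11, 13]

Each entry (A^⊗3)_ij equals the minimum over all length-3 walks i = v_0 → v_1 → … → v_3 = j of Σ_t A[v_t][v_{t+1}]. For example, for (i, j) = (0, 1) we minimise over 4 possible intermediate vertex sequences; the minimum is 11, attained along the walk 0 → 0 → 0 → 1.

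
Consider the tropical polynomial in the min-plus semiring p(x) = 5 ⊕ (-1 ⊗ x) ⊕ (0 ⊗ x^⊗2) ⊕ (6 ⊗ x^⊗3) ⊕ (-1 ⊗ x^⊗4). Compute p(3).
p(3) = 2

A tropical monomial a ⊗ x^⊗i evaluates to a + i · x. Evaluating each term at x = 3:
  Term 0 contributes 5 + 0 · 3 = 5
  Term 1 contributes -1 + 1 · 3 = 2
  Term 2 contributes 0 + 2 · 3 = 6
  Term 3 contributes 6 + 3 · 3 = 15
  Term 4 contributes -1 + 4 · 3 = 11
p(3) = ⊕ of these = min[5, 2, 6, 15, 11] = 2.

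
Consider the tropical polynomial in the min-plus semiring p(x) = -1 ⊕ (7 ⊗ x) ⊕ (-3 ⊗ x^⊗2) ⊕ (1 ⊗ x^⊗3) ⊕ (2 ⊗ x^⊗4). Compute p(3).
p(3) = -1

A tropical monomial a ⊗ x^⊗i evaluates to a + i · x. Evaluating each term at x = 3:
  Term 0 contributes -1 + 0 · 3 = -1
  Term 1 contributes 7 + 1 · 3 = 10
  Term 2 contributes -3 + 2 · 3 = 3
  Term 3 contributes 1 + 3 · 3 = 10
  Term 4 contributes 2 + 4 · 3 = 14
p(3) = ⊕ of these = min[-1, 10, 3, 10, 14] = -1.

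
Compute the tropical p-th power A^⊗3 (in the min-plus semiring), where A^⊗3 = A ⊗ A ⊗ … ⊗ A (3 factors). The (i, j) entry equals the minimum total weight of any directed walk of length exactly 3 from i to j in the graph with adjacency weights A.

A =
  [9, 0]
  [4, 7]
A^⊗3 =
  [11, 4]
  [8, 11]

Each entry (A^⊗3)_ij equals the minimum over all length-3 walks i = v_0 → v_1 → … → v_3 = j of Σ_t A[v_t][v_{t+1}]. For example, for (i, j) = (0, 1) we minimise over 4 possible intermediate vertex sequences; the minimum is 4, attained along the walk 0 → 1 → 0 → 1.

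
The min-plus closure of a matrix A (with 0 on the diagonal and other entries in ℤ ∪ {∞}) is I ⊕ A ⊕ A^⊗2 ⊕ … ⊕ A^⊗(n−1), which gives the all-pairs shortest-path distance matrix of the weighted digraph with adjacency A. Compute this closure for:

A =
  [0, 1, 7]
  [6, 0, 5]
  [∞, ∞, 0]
Closure =
  [0, 1, 6]
  [6, 0, 5]
  [∞, ∞, 0]

This is the Floyd-Warshall all-pairs shortest-path computation. For each intermediate vertex k = 0, 1, …, 2, update dist[i][j] ← min(dist[i][j], dist[i][k] + dist[k][j]). The final matrix gives, for each (i, j), the minimum total weight of any directed path from i to j (possibly empty when i = j).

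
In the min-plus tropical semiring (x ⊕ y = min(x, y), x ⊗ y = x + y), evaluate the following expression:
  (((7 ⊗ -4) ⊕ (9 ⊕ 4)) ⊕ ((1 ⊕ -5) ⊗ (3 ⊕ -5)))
(((7 ⊗ -4) ⊕ (9 ⊕ 4)) ⊕ ((1 ⊕ -5) ⊗ (3 ⊕ -5))) = -10

Expand innermost to outermost. Recall ⊕ takes the minimum of its arguments and ⊗ takes their sum. Working out the expression (((7 ⊗ -4) ⊕ (9 ⊕ 4)) ⊕ ((1 ⊕ -5) ⊗ (3 ⊕ -5))) gives -10.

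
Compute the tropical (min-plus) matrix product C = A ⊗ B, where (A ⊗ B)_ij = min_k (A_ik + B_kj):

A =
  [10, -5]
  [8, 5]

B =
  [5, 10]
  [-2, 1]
A ⊗ B =
  [-7, -4]
  [3, 6]

Apply the min-plus product entry-by-entry:
  C[0][0] = min over k of (A[0][0] + B[0][0] = 10 + 5 = 15, A[0][1] + B[1][0] = -5 + -2 = -7) = -7 (attained at k = 1)
  C[0][1] = min over k of (A[0][0] + B[0][1] = 10 + 10 = 20, A[0][1] + B[1][1] = -5 + 1 = -4) = -4 (attained at k = 1)
  C[1][0] = min over k of (A[1][0] + B[0][0] = 8 + 5 = 13, A[1][1] + B[1][0] = 5 + -2 = 3) = 3 (attained at k = 1)
  C[1][1] = min over k of (A[1][0] + B[0][1] = 8 + 10 = 18, A[1][1] + B[1][1] = 5 + 1 = 6) = 6 (attained at k = 1)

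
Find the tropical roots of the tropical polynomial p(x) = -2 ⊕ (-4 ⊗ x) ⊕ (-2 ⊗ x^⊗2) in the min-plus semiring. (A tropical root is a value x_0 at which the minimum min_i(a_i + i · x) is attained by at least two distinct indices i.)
Roots: {-2, 2}

Each tropical root is a break point of the lower envelope of the lines y = a_i + i · x (there are 3 lines, with slopes 0, 1, ..., 2). Only the lines that attain the minimum somewhere contribute to roots; other lines are dominated. Here the surviving (envelope) indices are i = 2, i = 1, i = 0.
Intersections between consecutive envelope lines give the roots: for adjacent envelope indices i < j the intersection is x = (a_i − a_j) / (j − i). Reading off the sorted break points: {-2, 2}.
Verification: at each break x_0, at least two indices attain the minimum of min_i(a_i + i · x_0).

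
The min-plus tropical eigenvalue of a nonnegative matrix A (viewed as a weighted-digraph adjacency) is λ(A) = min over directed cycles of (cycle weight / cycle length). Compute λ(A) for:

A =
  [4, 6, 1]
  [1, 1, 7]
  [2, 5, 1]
λ(A) = 1

Enumerate directed cycles and compute their means (weight / length). Sample:
  cycle 0 → 0: weight = 4, length = 1, mean = 4/1 ≈ 4.000
  cycle 1 → 1: weight = 1, length = 1, mean = 1/1 ≈ 1.000
  cycle 2 → 2: weight = 1, length = 1, mean = 1/1 ≈ 1.000
  cycle 0 → 1 → 0: weight = 7, length = 2, mean = 7/2 ≈ 3.500
  cycle 0 → 2 → 0: weight = 3, length = 2, mean = 3/2 ≈ 1.500
  cycle 1 → 0 → 1: weight = 7, length = 2, mean = 7/2 ≈ 3.500
Minimum mean = 1.000, attained e.g. along the cycle 1 → 1 with weight 1 and length 1. So λ(A) = 1/1 = 1.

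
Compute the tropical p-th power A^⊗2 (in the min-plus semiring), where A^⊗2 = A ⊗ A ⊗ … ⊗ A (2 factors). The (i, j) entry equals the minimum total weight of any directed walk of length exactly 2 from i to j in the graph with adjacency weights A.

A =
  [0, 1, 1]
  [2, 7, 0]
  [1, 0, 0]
A^⊗2 =
  [0, 1, 1]
  [1, 0, 0]
  [1, 0, 0]

Each entry (A^⊗2)_ij equals the minimum over all length-2 walks i = v_0 → v_1 → … → v_2 = j of Σ_t A[v_t][v_{t+1}]. For example, for (i, j) = (0, 2) we minimise over 3 possible intermediate vertex sequences; the minimum is 1, attained along the walk 0 → 0 → 2.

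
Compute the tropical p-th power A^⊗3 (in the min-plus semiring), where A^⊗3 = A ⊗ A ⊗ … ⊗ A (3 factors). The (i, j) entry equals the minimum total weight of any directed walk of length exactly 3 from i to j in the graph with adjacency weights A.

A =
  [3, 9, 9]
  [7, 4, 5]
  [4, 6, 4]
A^⊗3 =
  [9, 15, 15]
  [12, 12, 13]
  [10, 14, 12]

Each entry (A^⊗3)_ij equals the minimum over all length-3 walks i = v_0 → v_1 → … → v_3 = j of Σ_t A[v_t][v_{t+1}]. For example, for (i, j) = (0, 2) we minimise over 9 possible intermediate vertex sequences; the minimum is 15, attained along the walk 0 → 0 → 0 → 2.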